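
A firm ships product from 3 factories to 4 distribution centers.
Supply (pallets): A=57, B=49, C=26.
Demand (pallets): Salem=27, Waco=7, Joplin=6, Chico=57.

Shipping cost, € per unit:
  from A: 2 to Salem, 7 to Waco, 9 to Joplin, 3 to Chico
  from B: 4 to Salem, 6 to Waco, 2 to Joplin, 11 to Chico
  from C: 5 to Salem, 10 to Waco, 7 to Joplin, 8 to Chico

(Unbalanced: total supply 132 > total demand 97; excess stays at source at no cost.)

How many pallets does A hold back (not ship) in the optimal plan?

Minimum-cost shipments:
  A→Chico: 57 pallets
  B→Salem: 27 pallets
  B→Waco: 7 pallets
  B→Joplin: 6 pallets
Total cost = €333.
A ships 57 of its 57, leaving 0.

0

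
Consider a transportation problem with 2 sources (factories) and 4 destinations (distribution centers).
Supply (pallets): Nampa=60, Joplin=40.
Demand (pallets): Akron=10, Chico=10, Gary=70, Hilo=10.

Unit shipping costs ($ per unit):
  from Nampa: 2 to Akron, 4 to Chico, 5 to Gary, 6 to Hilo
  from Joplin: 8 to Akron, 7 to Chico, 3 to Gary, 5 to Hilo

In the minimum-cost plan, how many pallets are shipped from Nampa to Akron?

10

Optimal shipments:
  Nampa→Akron: 10 × $2 = $20
  Nampa→Chico: 10 × $4 = $40
  Nampa→Gary: 30 × $5 = $150
  Nampa→Hilo: 10 × $6 = $60
  Joplin→Gary: 40 × $3 = $120
Total cost = $390.
So Nampa→Akron carries 10 pallets.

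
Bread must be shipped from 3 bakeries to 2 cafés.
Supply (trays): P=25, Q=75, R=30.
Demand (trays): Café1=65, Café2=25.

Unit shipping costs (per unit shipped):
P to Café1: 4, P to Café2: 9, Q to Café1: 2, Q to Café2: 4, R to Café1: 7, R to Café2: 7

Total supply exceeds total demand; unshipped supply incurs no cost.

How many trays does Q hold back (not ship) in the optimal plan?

0

Minimum-cost shipments:
  P→Café1: 15 × 4 = 60
  Q→Café1: 50 × 2 = 100
  Q→Café2: 25 × 4 = 100
Total cost = 260.
Q ships 75 of its 75, leaving 0.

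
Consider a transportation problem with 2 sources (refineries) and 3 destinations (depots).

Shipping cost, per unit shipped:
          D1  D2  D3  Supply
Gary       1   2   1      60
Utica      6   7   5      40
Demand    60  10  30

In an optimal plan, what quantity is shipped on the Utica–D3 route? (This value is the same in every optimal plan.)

30

The minimum-cost plan:
  Gary–D1: 50 × 1 = 50
  Gary–D2: 10 × 2 = 20
  Utica–D1: 10 × 6 = 60
  Utica–D3: 30 × 5 = 150
Total cost = 280.
So Utica→D3 carries 30 kL.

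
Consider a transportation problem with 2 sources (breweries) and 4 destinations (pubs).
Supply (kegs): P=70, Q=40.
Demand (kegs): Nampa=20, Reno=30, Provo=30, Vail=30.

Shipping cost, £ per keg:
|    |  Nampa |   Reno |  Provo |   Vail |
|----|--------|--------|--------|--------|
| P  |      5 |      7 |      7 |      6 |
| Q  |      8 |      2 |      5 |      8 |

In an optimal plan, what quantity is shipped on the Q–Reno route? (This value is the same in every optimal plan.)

30

Solving gives:
  P→Nampa: 20 × £5 = £100
  P→Provo: 20 × £7 = £140
  P→Vail: 30 × £6 = £180
  Q→Reno: 30 × £2 = £60
  Q→Provo: 10 × £5 = £50
Total cost = £530.
So Q→Reno carries 30 kegs.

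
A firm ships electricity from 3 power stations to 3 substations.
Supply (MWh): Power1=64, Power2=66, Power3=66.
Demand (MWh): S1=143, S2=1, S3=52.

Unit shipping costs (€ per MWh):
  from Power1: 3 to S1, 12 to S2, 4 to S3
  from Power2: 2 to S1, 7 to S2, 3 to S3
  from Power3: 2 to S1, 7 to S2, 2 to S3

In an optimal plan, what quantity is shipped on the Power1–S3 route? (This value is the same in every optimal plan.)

0

Optimal shipments:
  Power1 to S1: 64 MWh
  Power2 to S1: 66 MWh
  Power3 to S1: 13 MWh
  Power3 to S2: 1 MWh
  Power3 to S3: 52 MWh
Total cost = €461.
The route Power1→S3 is not used.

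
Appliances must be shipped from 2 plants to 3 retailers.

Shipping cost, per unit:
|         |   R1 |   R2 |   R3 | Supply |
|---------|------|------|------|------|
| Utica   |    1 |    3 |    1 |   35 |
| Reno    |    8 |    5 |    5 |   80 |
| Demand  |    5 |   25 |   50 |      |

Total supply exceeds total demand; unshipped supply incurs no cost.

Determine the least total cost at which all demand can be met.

260

One minimum-cost allocation:
  Utica to R1: 5 × 1 = 5
  Utica to R3: 30 × 1 = 30
  Reno to R2: 25 × 5 = 125
  Reno to R3: 20 × 5 = 100
Total = 5 + 30 + 125 + 100 = 260.
(Supply check: Utica ships 35; Reno ships 45.)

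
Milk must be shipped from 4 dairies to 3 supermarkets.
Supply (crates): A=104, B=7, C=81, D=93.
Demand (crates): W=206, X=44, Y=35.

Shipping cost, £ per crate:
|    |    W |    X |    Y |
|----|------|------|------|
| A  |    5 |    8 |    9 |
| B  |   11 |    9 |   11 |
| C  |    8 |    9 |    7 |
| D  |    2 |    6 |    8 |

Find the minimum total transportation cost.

1419

One minimum-cost allocation:
  A–W: 104 crates
  B–X: 7 crates
  C–W: 9 crates
  C–X: 37 crates
  C–Y: 35 crates
  D–W: 93 crates
Total cost = £1419.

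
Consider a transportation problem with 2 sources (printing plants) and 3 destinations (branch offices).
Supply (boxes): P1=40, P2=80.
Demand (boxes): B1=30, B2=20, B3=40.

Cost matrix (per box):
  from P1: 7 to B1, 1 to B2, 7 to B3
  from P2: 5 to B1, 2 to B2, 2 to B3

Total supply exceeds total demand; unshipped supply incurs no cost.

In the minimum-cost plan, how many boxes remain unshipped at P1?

20

An optimal plan:
  P1–B2: 20 × 1 = 20
  P2–B1: 30 × 5 = 150
  P2–B3: 40 × 2 = 80
Total cost = 250.
P1 ships 20 of its 40, leaving 20.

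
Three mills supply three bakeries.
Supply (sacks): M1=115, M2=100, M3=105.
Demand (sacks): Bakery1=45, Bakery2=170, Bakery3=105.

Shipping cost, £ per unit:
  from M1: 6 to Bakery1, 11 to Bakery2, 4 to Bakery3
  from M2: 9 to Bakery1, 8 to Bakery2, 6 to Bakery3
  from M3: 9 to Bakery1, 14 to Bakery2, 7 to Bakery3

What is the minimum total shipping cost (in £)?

2575

A cheapest plan:
  M1->Bakery2: 70 sacks
  M1->Bakery3: 45 sacks
  M2->Bakery2: 100 sacks
  M3->Bakery1: 45 sacks
  M3->Bakery3: 60 sacks
Total cost = £2575.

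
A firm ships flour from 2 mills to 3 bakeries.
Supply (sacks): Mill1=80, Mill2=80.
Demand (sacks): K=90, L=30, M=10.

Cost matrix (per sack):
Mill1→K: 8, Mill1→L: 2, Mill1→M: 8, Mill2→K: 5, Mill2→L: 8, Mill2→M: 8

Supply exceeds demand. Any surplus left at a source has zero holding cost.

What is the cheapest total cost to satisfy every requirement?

620

One minimum-cost allocation:
  Mill1->K: 10 × 8 = 80
  Mill1->L: 30 × 2 = 60
  Mill1->M: 10 × 8 = 80
  Mill2->K: 80 × 5 = 400
Total = 80 + 60 + 80 + 400 = 620.
(Supply check: Mill1 ships 50; Mill2 ships 80.)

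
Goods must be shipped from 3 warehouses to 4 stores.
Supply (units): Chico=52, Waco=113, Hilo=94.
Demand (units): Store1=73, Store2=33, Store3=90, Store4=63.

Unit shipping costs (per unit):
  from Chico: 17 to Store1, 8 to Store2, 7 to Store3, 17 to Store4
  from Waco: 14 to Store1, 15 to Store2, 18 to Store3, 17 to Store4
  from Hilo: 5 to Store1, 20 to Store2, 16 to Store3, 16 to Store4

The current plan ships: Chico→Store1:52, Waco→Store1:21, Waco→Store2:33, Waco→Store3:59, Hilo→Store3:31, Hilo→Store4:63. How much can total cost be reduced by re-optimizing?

Current plan cost = 52·17 + 21·14 + 33·15 + 59·18 + 31·16 + 63·16 = 4239.
Optimal plan:
  Chico→Store3: 52 × 7 = 364
  Waco→Store2: 33 × 15 = 495
  Waco→Store3: 17 × 18 = 306
  Waco→Store4: 63 × 17 = 1071
  Hilo→Store1: 73 × 5 = 365
  Hilo→Store3: 21 × 16 = 336
Optimal cost = 2937.
Saving = 4239 − 2937 = 1302.

1302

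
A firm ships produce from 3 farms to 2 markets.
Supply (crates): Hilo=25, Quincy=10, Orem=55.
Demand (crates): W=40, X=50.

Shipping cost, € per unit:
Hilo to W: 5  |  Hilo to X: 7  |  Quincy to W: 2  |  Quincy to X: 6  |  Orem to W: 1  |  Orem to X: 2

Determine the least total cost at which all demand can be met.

250

A cheapest plan:
  Hilo to W: 25 × €5 = €125
  Quincy to W: 10 × €2 = €20
  Orem to W: 5 × €1 = €5
  Orem to X: 50 × €2 = €100
Total = 125 + 20 + 5 + 100 = €250.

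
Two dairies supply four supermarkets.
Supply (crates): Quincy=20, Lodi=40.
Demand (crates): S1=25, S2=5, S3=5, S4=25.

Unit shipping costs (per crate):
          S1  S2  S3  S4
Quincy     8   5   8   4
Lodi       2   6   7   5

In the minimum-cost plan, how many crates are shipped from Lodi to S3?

5

The minimum-cost plan:
  Quincy to S2: 5 × 5 = 25
  Quincy to S4: 15 × 4 = 60
  Lodi to S1: 25 × 2 = 50
  Lodi to S3: 5 × 7 = 35
  Lodi to S4: 10 × 5 = 50
Total cost = 220.
So Lodi→S3 carries 5 crates.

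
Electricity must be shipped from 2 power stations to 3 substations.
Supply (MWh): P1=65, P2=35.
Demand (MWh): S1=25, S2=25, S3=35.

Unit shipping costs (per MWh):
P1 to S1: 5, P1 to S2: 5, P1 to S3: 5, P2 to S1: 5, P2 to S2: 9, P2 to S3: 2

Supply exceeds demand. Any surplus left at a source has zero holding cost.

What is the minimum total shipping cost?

One minimum-cost allocation:
  P1–S1: 25 × 5 = 125
  P1–S2: 25 × 5 = 125
  P2–S3: 35 × 2 = 70
Total = 125 + 125 + 70 = 320.
(Supply check: P1 ships 50; P2 ships 35.)

320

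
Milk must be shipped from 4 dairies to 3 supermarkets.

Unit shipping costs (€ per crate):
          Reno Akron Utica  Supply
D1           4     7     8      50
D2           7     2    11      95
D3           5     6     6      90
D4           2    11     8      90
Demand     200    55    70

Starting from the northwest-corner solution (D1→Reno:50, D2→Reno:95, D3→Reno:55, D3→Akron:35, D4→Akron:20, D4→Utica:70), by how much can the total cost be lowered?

840

Current plan cost = 50·4 + 95·7 + 55·5 + 35·6 + 20·11 + 70·8 = €2130.
Optimal plan:
  D1 to Reno: 50 × €4 = €200
  D2 to Reno: 40 × €7 = €280
  D2 to Akron: 55 × €2 = €110
  D3 to Reno: 20 × €5 = €100
  D3 to Utica: 70 × €6 = €420
  D4 to Reno: 90 × €2 = €180
Optimal cost = €1290.
Saving = 2130 − 1290 = €840.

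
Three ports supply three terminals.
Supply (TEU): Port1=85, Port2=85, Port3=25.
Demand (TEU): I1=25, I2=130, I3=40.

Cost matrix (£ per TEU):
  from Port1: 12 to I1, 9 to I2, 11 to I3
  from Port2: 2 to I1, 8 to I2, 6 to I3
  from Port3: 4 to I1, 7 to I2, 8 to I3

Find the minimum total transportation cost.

1390

An optimal shipping plan:
  Port1 to I2: 85 TEU
  Port2 to I1: 25 TEU
  Port2 to I2: 20 TEU
  Port2 to I3: 40 TEU
  Port3 to I2: 25 TEU
Total cost = £1390.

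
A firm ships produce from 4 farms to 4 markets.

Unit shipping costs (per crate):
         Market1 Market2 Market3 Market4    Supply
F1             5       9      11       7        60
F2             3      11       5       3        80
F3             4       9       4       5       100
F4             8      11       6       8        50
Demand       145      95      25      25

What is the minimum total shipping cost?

1655

A cheapest plan:
  F1->Market2: 60 × 9 = 540
  F2->Market1: 55 × 3 = 165
  F2->Market4: 25 × 3 = 75
  F3->Market1: 90 × 4 = 360
  F3->Market3: 10 × 4 = 40
  F4->Market2: 35 × 11 = 385
  F4->Market3: 15 × 6 = 90
Total = 540 + 165 + 75 + 360 + 40 + 385 + 90 = 1655.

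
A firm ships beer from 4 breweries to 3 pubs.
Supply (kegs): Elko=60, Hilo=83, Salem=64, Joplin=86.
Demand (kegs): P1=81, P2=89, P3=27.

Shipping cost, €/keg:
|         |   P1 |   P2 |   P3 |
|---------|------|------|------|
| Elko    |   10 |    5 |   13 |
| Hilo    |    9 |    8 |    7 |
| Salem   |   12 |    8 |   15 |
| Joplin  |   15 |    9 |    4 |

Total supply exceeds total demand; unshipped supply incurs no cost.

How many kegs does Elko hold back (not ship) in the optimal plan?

An optimal plan:
  Elko→P2: 60 × €5 = €300
  Hilo→P1: 81 × €9 = €729
  Salem→P2: 29 × €8 = €232
  Joplin→P3: 27 × €4 = €108
Total cost = €1369.
Elko ships 60 of its 60, leaving 0.

0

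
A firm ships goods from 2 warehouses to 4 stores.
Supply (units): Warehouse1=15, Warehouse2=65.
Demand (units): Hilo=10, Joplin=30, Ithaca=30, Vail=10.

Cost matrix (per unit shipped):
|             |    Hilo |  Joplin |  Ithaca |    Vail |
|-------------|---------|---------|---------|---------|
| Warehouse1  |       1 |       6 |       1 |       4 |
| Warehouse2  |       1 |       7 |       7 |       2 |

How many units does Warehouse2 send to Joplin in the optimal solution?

The minimum-cost plan:
  Warehouse1→Ithaca: 15 × 1 = 15
  Warehouse2→Hilo: 10 × 1 = 10
  Warehouse2→Joplin: 30 × 7 = 210
  Warehouse2→Ithaca: 15 × 7 = 105
  Warehouse2→Vail: 10 × 2 = 20
Total cost = 360.
So Warehouse2→Joplin carries 30 units.

30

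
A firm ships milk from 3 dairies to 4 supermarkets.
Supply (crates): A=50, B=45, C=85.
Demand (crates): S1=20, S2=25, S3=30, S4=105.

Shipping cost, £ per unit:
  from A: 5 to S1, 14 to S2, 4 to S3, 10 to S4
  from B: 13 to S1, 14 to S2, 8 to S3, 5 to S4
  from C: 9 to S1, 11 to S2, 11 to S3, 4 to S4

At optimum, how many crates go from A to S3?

30

The minimum-cost plan:
  A–S1: 20 × £5 = £100
  A–S3: 30 × £4 = £120
  B–S4: 45 × £5 = £225
  C–S2: 25 × £11 = £275
  C–S4: 60 × £4 = £240
Total cost = £960.
So A→S3 carries 30 crates.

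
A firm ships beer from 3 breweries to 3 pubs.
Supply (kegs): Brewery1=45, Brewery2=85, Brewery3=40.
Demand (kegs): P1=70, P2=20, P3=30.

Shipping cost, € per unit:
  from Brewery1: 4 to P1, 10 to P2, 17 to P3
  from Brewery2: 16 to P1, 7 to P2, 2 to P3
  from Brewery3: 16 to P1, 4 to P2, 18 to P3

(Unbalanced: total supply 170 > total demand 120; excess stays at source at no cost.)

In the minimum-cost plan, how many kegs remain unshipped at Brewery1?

An optimal plan:
  Brewery1->P1: 45 × €4 = €180
  Brewery2->P1: 25 × €16 = €400
  Brewery2->P3: 30 × €2 = €60
  Brewery3->P2: 20 × €4 = €80
Total cost = €720.
Brewery1 ships 45 of its 45, leaving 0.

0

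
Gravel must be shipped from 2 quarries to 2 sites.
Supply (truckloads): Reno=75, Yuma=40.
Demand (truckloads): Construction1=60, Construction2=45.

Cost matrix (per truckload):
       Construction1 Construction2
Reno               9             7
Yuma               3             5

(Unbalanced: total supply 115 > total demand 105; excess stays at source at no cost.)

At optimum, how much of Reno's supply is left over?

10

Minimum-cost shipments:
  Reno to Construction1: 20 × 9 = 180
  Reno to Construction2: 45 × 7 = 315
  Yuma to Construction1: 40 × 3 = 120
Total cost = 615.
Reno ships 65 of its 75, leaving 10.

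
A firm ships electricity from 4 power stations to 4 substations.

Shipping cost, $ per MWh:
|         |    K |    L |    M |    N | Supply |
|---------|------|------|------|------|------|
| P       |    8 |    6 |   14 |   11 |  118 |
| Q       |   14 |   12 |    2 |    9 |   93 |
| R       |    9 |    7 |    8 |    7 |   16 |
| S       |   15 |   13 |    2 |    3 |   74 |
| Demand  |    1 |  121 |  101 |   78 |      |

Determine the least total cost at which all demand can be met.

A cheapest plan:
  P→L: 118 MWh
  Q→M: 93 MWh
  R→K: 1 MWh
  R→L: 3 MWh
  R→N: 12 MWh
  S→M: 8 MWh
  S→N: 66 MWh
Total cost = $1222.
(Supply check: P ships 118; Q ships 93; R ships 16; S ships 74.)

1222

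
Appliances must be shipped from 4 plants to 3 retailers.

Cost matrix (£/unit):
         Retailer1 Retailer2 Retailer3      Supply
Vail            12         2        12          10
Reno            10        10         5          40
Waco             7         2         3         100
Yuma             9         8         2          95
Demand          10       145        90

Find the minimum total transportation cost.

An optimal shipping plan:
  Vail–Retailer2: 10 × £2 = £20
  Reno–Retailer1: 10 × £10 = £100
  Reno–Retailer2: 30 × £10 = £300
  Waco–Retailer2: 100 × £2 = £200
  Yuma–Retailer2: 5 × £8 = £40
  Yuma–Retailer3: 90 × £2 = £180
Total = 20 + 100 + 300 + 200 + 40 + 180 = £840.

840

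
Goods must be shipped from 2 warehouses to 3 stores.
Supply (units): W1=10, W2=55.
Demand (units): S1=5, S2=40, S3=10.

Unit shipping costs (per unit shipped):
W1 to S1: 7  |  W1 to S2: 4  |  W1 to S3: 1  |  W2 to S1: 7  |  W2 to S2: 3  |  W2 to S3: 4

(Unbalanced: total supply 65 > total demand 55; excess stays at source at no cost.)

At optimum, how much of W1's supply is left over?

Minimum-cost shipments:
  W1–S3: 10 units
  W2–S1: 5 units
  W2–S2: 40 units
Total cost = 165.
W1 ships 10 of its 10, leaving 0.

0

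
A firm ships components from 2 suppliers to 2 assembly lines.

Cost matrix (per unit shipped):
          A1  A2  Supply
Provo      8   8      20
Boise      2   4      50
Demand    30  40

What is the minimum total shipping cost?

A cheapest plan:
  Provo–A2: 20 × 8 = 160
  Boise–A1: 30 × 2 = 60
  Boise–A2: 20 × 4 = 80
Total = 160 + 60 + 80 = 300.

300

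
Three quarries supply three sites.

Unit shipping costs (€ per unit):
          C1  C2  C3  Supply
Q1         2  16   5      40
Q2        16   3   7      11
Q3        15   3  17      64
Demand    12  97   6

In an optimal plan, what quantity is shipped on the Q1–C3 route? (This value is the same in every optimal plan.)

6

Solving gives:
  Q1->C1: 12 × €2 = €24
  Q1->C2: 22 × €16 = €352
  Q1->C3: 6 × €5 = €30
  Q2->C2: 11 × €3 = €33
  Q3->C2: 64 × €3 = €192
Total cost = €631.
So Q1→C3 carries 6 truckloads.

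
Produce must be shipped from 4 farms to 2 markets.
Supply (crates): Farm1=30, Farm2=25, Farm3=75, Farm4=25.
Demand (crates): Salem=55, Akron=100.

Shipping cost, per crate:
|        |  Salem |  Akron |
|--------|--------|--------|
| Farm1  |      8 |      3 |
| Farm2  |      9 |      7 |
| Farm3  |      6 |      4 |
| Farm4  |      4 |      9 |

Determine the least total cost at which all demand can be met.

725

An optimal shipping plan:
  Farm1–Akron: 30 crates
  Farm2–Salem: 25 crates
  Farm3–Salem: 5 crates
  Farm3–Akron: 70 crates
  Farm4–Salem: 25 crates
Total cost = 725.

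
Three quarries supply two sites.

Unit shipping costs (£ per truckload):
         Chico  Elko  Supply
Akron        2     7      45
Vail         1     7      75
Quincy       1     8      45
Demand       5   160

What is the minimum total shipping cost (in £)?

1165

One minimum-cost allocation:
  Akron to Elko: 45 × £7 = £315
  Vail to Elko: 75 × £7 = £525
  Quincy to Chico: 5 × £1 = £5
  Quincy to Elko: 40 × £8 = £320
Total = 315 + 525 + 5 + 320 = £1165.
(Supply check: Akron ships 45; Vail ships 75; Quincy ships 45.)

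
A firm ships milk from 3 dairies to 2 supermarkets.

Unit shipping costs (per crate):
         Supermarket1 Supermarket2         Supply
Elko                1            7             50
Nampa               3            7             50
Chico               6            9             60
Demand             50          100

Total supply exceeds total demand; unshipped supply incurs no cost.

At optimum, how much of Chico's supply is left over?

Minimum-cost shipments:
  Elko→Supermarket1: 50 crates
  Nampa→Supermarket2: 50 crates
  Chico→Supermarket2: 50 crates
Total cost = 850.
Chico ships 50 of its 60, leaving 10.

10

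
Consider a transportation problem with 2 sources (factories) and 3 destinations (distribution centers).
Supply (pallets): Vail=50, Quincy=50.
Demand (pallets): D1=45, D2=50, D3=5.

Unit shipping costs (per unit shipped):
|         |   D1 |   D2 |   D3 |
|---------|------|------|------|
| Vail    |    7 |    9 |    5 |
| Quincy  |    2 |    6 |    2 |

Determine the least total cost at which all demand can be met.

An optimal shipping plan:
  Vail to D2: 45 pallets
  Vail to D3: 5 pallets
  Quincy to D1: 45 pallets
  Quincy to D2: 5 pallets
Total cost = 550.

550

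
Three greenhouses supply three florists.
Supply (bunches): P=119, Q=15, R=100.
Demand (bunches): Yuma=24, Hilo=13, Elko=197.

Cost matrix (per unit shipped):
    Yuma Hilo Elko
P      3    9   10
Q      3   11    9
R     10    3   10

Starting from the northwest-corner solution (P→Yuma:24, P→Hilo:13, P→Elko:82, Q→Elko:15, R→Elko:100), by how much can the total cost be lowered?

Current plan cost = 24·3 + 13·9 + 82·10 + 15·9 + 100·10 = 2144.
Optimal plan:
  P to Yuma: 24 bunches
  P to Elko: 95 bunches
  Q to Elko: 15 bunches
  R to Hilo: 13 bunches
  R to Elko: 87 bunches
Optimal cost = 2066.
Saving = 2144 − 2066 = 78.

78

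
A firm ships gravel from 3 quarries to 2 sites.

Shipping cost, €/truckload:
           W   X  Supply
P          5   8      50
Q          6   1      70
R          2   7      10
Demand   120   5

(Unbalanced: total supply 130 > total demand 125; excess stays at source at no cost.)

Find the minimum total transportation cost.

One minimum-cost allocation:
  P->W: 50 × €5 = €250
  Q->W: 60 × €6 = €360
  Q->X: 5 × €1 = €5
  R->W: 10 × €2 = €20
Total = 250 + 360 + 5 + 20 = €635.

635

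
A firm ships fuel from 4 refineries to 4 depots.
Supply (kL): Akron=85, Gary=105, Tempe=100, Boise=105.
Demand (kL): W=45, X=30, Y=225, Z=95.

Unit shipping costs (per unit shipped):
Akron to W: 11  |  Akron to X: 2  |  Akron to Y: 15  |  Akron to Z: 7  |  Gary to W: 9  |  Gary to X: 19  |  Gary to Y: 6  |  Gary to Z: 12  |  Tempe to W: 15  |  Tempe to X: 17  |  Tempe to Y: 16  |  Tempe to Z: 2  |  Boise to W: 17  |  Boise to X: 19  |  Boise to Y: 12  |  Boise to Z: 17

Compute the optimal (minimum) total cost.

An optimal shipping plan:
  Akron->W: 45 × 11 = 495
  Akron->X: 30 × 2 = 60
  Akron->Y: 10 × 15 = 150
  Gary->Y: 105 × 6 = 630
  Tempe->Y: 5 × 16 = 80
  Tempe->Z: 95 × 2 = 190
  Boise->Y: 105 × 12 = 1260
Total = 495 + 60 + 150 + 630 + 80 + 190 + 1260 = 2865.

2865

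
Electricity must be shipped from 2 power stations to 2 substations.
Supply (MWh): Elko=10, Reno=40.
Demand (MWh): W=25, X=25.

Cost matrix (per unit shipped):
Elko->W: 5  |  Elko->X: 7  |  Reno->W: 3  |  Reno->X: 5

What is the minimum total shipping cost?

220

A cheapest plan:
  Elko to X: 10 × 7 = 70
  Reno to W: 25 × 3 = 75
  Reno to X: 15 × 5 = 75
Total = 70 + 75 + 75 = 220.
(Supply check: Elko ships 10; Reno ships 40.)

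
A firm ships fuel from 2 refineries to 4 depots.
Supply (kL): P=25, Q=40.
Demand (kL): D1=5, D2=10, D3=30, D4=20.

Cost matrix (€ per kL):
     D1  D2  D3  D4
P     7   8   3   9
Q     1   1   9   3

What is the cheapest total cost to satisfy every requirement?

One minimum-cost allocation:
  P->D3: 25 × €3 = €75
  Q->D1: 5 × €1 = €5
  Q->D2: 10 × €1 = €10
  Q->D3: 5 × €9 = €45
  Q->D4: 20 × €3 = €60
Total = 75 + 5 + 10 + 45 + 60 = €195.
(Supply check: P ships 25; Q ships 40.)

195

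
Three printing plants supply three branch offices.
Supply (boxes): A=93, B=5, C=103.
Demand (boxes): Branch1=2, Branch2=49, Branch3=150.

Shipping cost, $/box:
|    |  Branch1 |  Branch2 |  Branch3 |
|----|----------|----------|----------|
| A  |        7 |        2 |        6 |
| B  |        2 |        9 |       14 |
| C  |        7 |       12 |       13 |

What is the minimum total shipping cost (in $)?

1744

An optimal shipping plan:
  A–Branch2: 46 × $2 = $92
  A–Branch3: 47 × $6 = $282
  B–Branch1: 2 × $2 = $4
  B–Branch2: 3 × $9 = $27
  C–Branch3: 103 × $13 = $1339
Total = 92 + 282 + 4 + 27 + 1339 = $1744.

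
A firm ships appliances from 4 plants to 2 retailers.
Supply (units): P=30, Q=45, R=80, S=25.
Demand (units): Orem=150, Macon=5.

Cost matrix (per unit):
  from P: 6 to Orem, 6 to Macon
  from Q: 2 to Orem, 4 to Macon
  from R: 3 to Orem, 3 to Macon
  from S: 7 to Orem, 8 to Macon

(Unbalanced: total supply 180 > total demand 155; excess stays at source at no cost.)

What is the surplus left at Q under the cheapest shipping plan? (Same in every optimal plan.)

Minimum-cost shipments:
  P–Orem: 25 × 6 = 150
  P–Macon: 5 × 6 = 30
  Q–Orem: 45 × 2 = 90
  R–Orem: 80 × 3 = 240
Total cost = 510.
Q ships 45 of its 45, leaving 0.

0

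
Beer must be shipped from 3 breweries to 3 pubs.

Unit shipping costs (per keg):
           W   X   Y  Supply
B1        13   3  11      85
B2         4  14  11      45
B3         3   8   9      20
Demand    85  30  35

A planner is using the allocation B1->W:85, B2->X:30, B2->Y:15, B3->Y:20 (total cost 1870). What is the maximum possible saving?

Current plan cost = 85·13 + 30·14 + 15·11 + 20·9 = 1870.
Optimal plan:
  B1 to W: 20 kegs
  B1 to X: 30 kegs
  B1 to Y: 35 kegs
  B2 to W: 45 kegs
  B3 to W: 20 kegs
Optimal cost = 975.
Saving = 1870 − 975 = 895.

895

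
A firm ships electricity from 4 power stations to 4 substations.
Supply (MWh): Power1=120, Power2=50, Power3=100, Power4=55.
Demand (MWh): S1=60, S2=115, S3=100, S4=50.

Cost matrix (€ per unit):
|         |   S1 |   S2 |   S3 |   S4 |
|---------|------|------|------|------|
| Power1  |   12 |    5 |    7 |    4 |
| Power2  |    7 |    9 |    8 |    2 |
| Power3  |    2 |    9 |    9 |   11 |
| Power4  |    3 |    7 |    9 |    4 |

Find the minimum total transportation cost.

1685

One minimum-cost allocation:
  Power1→S2: 115 MWh
  Power1→S3: 5 MWh
  Power2→S4: 50 MWh
  Power3→S1: 60 MWh
  Power3→S3: 40 MWh
  Power4→S3: 55 MWh
Total cost = €1685.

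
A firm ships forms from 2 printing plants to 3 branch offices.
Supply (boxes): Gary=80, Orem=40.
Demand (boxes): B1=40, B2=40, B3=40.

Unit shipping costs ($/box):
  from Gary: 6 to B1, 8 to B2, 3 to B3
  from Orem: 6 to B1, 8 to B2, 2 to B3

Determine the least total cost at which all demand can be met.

Optimal allocation:
  Gary to B1: 40 × $6 = $240
  Gary to B2: 40 × $8 = $320
  Orem to B3: 40 × $2 = $80
Total = 240 + 320 + 80 = $640.
(Supply check: Gary ships 80; Orem ships 40.)

640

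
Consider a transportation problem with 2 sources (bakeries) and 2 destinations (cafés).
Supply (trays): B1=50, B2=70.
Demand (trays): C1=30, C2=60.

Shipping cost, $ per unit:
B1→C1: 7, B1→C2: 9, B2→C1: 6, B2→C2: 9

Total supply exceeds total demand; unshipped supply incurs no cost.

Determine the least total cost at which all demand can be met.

Optimal allocation:
  B1->C2: 50 × $9 = $450
  B2->C1: 30 × $6 = $180
  B2->C2: 10 × $9 = $90
Total = 450 + 180 + 90 = $720.

720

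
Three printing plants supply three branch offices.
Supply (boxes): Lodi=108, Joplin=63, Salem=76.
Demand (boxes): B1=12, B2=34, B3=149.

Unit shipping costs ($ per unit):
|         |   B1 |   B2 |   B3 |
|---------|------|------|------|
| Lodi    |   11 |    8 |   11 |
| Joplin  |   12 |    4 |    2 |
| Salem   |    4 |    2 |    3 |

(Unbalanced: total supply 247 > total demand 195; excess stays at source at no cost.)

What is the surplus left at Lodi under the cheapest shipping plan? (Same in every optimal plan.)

Minimum-cost shipments:
  Lodi->B1: 12 × $11 = $132
  Lodi->B2: 34 × $8 = $272
  Lodi->B3: 10 × $11 = $110
  Joplin->B3: 63 × $2 = $126
  Salem->B3: 76 × $3 = $228
Total cost = $868.
Lodi ships 56 of its 108, leaving 52.

52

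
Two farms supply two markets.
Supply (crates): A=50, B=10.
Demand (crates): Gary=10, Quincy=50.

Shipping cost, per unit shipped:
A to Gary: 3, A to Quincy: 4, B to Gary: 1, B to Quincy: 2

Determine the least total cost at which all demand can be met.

Optimal allocation:
  A–Quincy: 50 × 4 = 200
  B–Gary: 10 × 1 = 10
Total = 200 + 10 = 210.
(Supply check: A ships 50; B ships 10.)

210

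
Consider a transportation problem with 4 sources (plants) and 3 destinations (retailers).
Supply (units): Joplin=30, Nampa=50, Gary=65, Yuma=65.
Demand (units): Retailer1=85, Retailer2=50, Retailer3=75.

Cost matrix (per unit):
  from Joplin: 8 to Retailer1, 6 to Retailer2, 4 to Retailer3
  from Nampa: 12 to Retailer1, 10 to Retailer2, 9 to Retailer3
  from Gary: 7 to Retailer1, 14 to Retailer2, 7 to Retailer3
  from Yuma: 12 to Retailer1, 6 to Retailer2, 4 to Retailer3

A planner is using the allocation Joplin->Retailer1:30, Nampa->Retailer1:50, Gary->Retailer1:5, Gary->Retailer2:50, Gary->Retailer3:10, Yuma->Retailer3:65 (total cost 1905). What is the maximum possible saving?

490

Current plan cost = 30·8 + 50·12 + 5·7 + 50·14 + 10·7 + 65·4 = 1905.
Optimal plan:
  Joplin→Retailer2: 20 × 6 = 120
  Joplin→Retailer3: 10 × 4 = 40
  Nampa→Retailer1: 20 × 12 = 240
  Nampa→Retailer2: 30 × 10 = 300
  Gary→Retailer1: 65 × 7 = 455
  Yuma→Retailer3: 65 × 4 = 260
Optimal cost = 1415.
Saving = 1905 − 1415 = 490.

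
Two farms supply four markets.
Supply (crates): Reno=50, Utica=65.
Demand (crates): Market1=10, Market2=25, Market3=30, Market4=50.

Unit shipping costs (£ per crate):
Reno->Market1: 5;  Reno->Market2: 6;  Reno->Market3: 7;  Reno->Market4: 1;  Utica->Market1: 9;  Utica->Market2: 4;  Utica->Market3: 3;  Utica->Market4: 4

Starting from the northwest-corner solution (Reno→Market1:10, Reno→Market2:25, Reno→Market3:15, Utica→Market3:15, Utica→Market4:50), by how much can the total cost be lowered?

Current plan cost = 10·5 + 25·6 + 15·7 + 15·3 + 50·4 = £550.
Optimal plan:
  Reno→Market1: 10 crates
  Reno→Market4: 40 crates
  Utica→Market2: 25 crates
  Utica→Market3: 30 crates
  Utica→Market4: 10 crates
Optimal cost = £320.
Saving = 550 − 320 = £230.

230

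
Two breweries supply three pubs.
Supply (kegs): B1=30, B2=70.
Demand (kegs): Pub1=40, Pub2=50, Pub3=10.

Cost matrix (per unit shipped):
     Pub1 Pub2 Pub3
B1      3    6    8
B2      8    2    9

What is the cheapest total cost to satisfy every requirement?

360

Optimal allocation:
  B1–Pub1: 30 kegs
  B2–Pub1: 10 kegs
  B2–Pub2: 50 kegs
  B2–Pub3: 10 kegs
Total cost = 360.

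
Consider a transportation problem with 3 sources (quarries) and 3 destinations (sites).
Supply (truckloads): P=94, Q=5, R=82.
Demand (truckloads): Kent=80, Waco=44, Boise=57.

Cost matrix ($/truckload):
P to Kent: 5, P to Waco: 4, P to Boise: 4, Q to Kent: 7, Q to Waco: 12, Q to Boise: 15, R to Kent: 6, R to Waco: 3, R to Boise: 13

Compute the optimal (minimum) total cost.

808

An optimal shipping plan:
  P–Kent: 37 truckloads
  P–Boise: 57 truckloads
  Q–Kent: 5 truckloads
  R–Kent: 38 truckloads
  R–Waco: 44 truckloads
Total cost = $808.
(Supply check: P ships 94; Q ships 5; R ships 82.)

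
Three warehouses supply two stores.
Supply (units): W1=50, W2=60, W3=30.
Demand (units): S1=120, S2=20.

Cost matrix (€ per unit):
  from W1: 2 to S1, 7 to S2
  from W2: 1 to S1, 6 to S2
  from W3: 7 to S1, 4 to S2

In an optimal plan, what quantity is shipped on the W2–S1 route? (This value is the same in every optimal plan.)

60

Solving gives:
  W1->S1: 50 × €2 = €100
  W2->S1: 60 × €1 = €60
  W3->S1: 10 × €7 = €70
  W3->S2: 20 × €4 = €80
Total cost = €310.
So W2→S1 carries 60 units.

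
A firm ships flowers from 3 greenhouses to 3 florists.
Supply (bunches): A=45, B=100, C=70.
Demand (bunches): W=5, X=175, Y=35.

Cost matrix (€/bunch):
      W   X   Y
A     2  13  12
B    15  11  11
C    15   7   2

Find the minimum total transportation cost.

An optimal shipping plan:
  A→W: 5 bunches
  A→X: 40 bunches
  B→X: 100 bunches
  C→X: 35 bunches
  C→Y: 35 bunches
Total cost = €1945.

1945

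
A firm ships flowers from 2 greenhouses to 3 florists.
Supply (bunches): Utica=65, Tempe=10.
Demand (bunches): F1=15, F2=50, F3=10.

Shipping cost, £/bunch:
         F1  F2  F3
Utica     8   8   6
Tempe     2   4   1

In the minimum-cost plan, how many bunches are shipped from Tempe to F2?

The minimum-cost plan:
  Utica–F1: 5 × £8 = £40
  Utica–F2: 50 × £8 = £400
  Utica–F3: 10 × £6 = £60
  Tempe–F1: 10 × £2 = £20
Total cost = £520.
The route Tempe→F2 is not used.

0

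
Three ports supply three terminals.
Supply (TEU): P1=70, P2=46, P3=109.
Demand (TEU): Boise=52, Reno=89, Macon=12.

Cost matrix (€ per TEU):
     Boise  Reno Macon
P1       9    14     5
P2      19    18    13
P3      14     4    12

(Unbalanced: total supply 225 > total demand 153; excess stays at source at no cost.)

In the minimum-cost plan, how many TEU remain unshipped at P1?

An optimal plan:
  P1→Boise: 52 × €9 = €468
  P1→Macon: 12 × €5 = €60
  P3→Reno: 89 × €4 = €356
Total cost = €884.
P1 ships 64 of its 70, leaving 6.

6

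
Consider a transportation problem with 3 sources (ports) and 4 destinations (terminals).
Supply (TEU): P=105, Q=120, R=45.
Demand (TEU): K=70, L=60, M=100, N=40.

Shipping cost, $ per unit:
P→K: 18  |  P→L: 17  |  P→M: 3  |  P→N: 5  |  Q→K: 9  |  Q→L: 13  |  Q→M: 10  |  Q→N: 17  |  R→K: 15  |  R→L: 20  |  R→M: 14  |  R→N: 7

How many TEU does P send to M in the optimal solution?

Optimal shipments:
  P->L: 5 × $17 = $85
  P->M: 100 × $3 = $300
  Q->K: 65 × $9 = $585
  Q->L: 55 × $13 = $715
  R->K: 5 × $15 = $75
  R->N: 40 × $7 = $280
Total cost = $2040.
So P→M carries 100 TEU.

100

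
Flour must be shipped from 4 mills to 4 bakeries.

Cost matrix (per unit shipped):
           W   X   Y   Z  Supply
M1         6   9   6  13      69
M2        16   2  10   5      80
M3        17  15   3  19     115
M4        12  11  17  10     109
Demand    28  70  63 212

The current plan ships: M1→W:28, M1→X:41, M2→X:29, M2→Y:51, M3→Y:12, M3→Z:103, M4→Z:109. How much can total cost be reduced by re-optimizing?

Current plan cost = 28·6 + 41·9 + 29·2 + 51·10 + 12·3 + 103·19 + 109·10 = 4188.
Optimal plan:
  M1->W: 28 sacks
  M1->X: 18 sacks
  M1->Z: 23 sacks
  M2->Z: 80 sacks
  M3->X: 52 sacks
  M3->Y: 63 sacks
  M4->Z: 109 sacks
Optimal cost = 3088.
Saving = 4188 − 3088 = 1100.

1100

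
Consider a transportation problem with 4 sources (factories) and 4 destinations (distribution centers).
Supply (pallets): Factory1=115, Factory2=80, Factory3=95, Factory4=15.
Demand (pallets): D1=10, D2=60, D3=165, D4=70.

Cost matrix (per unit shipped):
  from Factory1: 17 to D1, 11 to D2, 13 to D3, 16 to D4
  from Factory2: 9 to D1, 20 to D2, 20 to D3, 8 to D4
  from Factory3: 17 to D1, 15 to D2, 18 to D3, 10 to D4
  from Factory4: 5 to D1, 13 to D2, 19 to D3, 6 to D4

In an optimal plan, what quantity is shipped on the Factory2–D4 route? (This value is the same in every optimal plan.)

70

Optimal shipments:
  Factory1→D3: 115 × 13 = 1495
  Factory2→D1: 10 × 9 = 90
  Factory2→D4: 70 × 8 = 560
  Factory3→D2: 45 × 15 = 675
  Factory3→D3: 50 × 18 = 900
  Factory4→D2: 15 × 13 = 195
Total cost = 3915.
So Factory2→D4 carries 70 pallets.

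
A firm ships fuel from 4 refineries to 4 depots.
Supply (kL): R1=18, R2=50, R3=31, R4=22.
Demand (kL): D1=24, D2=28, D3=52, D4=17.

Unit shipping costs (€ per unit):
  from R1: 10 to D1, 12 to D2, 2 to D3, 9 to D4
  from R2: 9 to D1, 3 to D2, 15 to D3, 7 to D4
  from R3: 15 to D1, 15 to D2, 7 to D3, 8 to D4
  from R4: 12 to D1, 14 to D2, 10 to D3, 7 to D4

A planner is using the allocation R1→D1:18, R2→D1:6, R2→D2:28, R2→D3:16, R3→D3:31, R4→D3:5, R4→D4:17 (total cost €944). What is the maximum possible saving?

236

Current plan cost = 18·10 + 6·9 + 28·3 + 16·15 + 31·7 + 5·10 + 17·7 = €944.
Optimal plan:
  R1→D3: 18 × €2 = €36
  R2→D1: 22 × €9 = €198
  R2→D2: 28 × €3 = €84
  R3→D3: 31 × €7 = €217
  R4→D1: 2 × €12 = €24
  R4→D3: 3 × €10 = €30
  R4→D4: 17 × €7 = €119
Optimal cost = €708.
Saving = 944 − 708 = €236.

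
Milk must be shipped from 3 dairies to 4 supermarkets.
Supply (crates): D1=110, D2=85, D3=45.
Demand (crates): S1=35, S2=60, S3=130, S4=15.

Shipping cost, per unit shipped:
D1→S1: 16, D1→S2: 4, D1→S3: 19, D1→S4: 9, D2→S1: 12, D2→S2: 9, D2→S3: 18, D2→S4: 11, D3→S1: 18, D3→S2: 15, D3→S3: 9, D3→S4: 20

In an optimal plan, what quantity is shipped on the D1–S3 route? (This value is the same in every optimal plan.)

35

The minimum-cost plan:
  D1–S2: 60 × 4 = 240
  D1–S3: 35 × 19 = 665
  D1–S4: 15 × 9 = 135
  D2–S1: 35 × 12 = 420
  D2–S3: 50 × 18 = 900
  D3–S3: 45 × 9 = 405
Total cost = 2765.
So D1→S3 carries 35 crates.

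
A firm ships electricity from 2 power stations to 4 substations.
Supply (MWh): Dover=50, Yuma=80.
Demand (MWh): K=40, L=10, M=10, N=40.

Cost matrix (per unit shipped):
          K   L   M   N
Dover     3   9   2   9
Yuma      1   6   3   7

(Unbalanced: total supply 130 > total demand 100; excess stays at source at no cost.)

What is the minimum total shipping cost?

Optimal allocation:
  Dover->K: 10 × 3 = 30
  Dover->M: 10 × 2 = 20
  Yuma->K: 30 × 1 = 30
  Yuma->L: 10 × 6 = 60
  Yuma->N: 40 × 7 = 280
Total = 30 + 20 + 30 + 60 + 280 = 420.
(Supply check: Dover ships 20; Yuma ships 80.)

420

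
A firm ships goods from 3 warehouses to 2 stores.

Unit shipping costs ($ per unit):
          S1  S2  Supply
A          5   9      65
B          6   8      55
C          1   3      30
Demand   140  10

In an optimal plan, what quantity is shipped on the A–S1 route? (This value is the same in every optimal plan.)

The minimum-cost plan:
  A→S1: 65 × $5 = $325
  B→S1: 55 × $6 = $330
  C→S1: 20 × $1 = $20
  C→S2: 10 × $3 = $30
Total cost = $705.
So A→S1 carries 65 units.

65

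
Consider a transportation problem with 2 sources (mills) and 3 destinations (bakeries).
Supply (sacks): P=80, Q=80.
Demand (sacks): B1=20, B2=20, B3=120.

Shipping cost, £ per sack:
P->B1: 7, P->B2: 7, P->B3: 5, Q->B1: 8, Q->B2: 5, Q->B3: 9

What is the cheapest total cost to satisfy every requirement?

One minimum-cost allocation:
  P→B3: 80 × £5 = £400
  Q→B1: 20 × £8 = £160
  Q→B2: 20 × £5 = £100
  Q→B3: 40 × £9 = £360
Total = 400 + 160 + 100 + 360 = £1020.
(Supply check: P ships 80; Q ships 80.)

1020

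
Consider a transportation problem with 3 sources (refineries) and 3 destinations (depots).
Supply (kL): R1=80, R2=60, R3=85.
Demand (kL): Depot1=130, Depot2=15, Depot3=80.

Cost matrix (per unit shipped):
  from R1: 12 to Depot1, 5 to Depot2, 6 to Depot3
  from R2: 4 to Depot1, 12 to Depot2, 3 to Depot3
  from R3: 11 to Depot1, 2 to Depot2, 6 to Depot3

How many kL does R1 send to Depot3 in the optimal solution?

80

The minimum-cost plan:
  R1–Depot3: 80 × 6 = 480
  R2–Depot1: 60 × 4 = 240
  R3–Depot1: 70 × 11 = 770
  R3–Depot2: 15 × 2 = 30
Total cost = 1520.
So R1→Depot3 carries 80 kL.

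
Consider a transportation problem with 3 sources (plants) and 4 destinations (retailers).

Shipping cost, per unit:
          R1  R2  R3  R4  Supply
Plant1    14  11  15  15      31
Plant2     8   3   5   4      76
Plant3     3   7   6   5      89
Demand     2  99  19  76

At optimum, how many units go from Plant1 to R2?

31

The minimum-cost plan:
  Plant1→R2: 31 units
  Plant2→R2: 68 units
  Plant2→R4: 8 units
  Plant3→R1: 2 units
  Plant3→R3: 19 units
  Plant3→R4: 68 units
Total cost = 1037.
So Plant1→R2 carries 31 units.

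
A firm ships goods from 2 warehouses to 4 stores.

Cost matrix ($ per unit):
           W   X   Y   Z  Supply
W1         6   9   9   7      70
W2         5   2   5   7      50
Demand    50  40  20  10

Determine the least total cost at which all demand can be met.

590

One minimum-cost allocation:
  W1→W: 50 × $6 = $300
  W1→Y: 10 × $9 = $90
  W1→Z: 10 × $7 = $70
  W2→X: 40 × $2 = $80
  W2→Y: 10 × $5 = $50
Total = 300 + 90 + 70 + 80 + 50 = $590.
(Supply check: W1 ships 70; W2 ships 50.)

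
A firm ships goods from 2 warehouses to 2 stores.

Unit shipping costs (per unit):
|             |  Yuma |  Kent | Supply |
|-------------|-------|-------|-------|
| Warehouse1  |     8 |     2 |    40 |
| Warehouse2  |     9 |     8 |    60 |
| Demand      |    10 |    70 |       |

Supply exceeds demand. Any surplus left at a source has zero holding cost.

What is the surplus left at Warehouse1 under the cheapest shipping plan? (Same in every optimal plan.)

0

Minimum-cost shipments:
  Warehouse1–Kent: 40 × 2 = 80
  Warehouse2–Yuma: 10 × 9 = 90
  Warehouse2–Kent: 30 × 8 = 240
Total cost = 410.
Warehouse1 ships 40 of its 40, leaving 0.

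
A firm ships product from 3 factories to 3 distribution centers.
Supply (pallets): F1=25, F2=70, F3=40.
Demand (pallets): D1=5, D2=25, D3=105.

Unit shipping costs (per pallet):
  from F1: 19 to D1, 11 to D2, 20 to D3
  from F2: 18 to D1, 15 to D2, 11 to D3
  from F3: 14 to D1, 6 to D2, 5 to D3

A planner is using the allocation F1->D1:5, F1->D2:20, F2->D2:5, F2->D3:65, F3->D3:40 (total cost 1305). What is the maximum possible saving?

Current plan cost = 5·19 + 20·11 + 5·15 + 65·11 + 40·5 = 1305.
Optimal plan:
  F1->D2: 25 × 11 = 275
  F2->D1: 5 × 18 = 90
  F2->D3: 65 × 11 = 715
  F3->D3: 40 × 5 = 200
Optimal cost = 1280.
Saving = 1305 − 1280 = 25.

25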